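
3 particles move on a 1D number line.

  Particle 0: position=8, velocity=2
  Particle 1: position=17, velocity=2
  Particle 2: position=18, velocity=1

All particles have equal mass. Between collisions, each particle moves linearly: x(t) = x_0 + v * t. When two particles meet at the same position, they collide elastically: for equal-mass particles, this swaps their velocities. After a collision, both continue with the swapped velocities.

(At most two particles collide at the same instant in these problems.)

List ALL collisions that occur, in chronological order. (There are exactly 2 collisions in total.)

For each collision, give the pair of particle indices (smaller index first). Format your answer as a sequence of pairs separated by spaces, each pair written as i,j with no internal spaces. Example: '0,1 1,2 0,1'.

Answer: 1,2 0,1

Derivation:
Collision at t=1: particles 1 and 2 swap velocities; positions: p0=10 p1=19 p2=19; velocities now: v0=2 v1=1 v2=2
Collision at t=10: particles 0 and 1 swap velocities; positions: p0=28 p1=28 p2=37; velocities now: v0=1 v1=2 v2=2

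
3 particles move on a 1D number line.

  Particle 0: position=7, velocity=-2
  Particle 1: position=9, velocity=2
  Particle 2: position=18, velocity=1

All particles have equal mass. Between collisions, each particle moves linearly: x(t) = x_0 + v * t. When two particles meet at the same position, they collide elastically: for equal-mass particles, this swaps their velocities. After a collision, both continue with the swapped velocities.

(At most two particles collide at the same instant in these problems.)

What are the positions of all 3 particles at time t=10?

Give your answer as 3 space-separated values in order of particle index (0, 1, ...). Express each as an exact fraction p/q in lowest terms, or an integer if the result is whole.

Answer: -13 28 29

Derivation:
Collision at t=9: particles 1 and 2 swap velocities; positions: p0=-11 p1=27 p2=27; velocities now: v0=-2 v1=1 v2=2
Advance to t=10 (no further collisions before then); velocities: v0=-2 v1=1 v2=2; positions = -13 28 29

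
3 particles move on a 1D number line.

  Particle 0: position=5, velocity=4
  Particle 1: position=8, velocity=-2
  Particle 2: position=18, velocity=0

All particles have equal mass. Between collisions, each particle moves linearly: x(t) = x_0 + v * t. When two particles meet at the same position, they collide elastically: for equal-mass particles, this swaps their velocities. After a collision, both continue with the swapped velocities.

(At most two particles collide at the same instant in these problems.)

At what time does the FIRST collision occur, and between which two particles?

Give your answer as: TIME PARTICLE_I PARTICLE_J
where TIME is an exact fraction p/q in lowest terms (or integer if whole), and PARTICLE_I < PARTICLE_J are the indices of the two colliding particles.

Answer: 1/2 0 1

Derivation:
Pair (0,1): pos 5,8 vel 4,-2 -> gap=3, closing at 6/unit, collide at t=1/2
Pair (1,2): pos 8,18 vel -2,0 -> not approaching (rel speed -2 <= 0)
Earliest collision: t=1/2 between 0 and 1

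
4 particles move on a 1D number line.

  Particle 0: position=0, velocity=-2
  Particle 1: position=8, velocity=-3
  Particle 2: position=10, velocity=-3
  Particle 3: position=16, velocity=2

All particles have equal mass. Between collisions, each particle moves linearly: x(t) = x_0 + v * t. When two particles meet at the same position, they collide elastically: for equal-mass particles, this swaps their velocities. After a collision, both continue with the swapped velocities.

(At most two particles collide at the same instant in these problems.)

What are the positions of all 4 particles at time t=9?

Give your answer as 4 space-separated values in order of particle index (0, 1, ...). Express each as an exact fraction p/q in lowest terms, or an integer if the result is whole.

Collision at t=8: particles 0 and 1 swap velocities; positions: p0=-16 p1=-16 p2=-14 p3=32; velocities now: v0=-3 v1=-2 v2=-3 v3=2
Advance to t=9 (no further collisions before then); velocities: v0=-3 v1=-2 v2=-3 v3=2; positions = -19 -18 -17 34

Answer: -19 -18 -17 34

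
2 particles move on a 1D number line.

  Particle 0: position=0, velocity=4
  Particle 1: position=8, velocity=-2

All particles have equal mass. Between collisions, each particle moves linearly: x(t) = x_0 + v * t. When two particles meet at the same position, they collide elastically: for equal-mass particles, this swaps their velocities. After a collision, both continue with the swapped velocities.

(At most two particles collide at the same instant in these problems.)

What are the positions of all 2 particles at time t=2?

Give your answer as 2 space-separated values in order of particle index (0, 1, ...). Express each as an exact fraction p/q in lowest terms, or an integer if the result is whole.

Answer: 4 8

Derivation:
Collision at t=4/3: particles 0 and 1 swap velocities; positions: p0=16/3 p1=16/3; velocities now: v0=-2 v1=4
Advance to t=2 (no further collisions before then); velocities: v0=-2 v1=4; positions = 4 8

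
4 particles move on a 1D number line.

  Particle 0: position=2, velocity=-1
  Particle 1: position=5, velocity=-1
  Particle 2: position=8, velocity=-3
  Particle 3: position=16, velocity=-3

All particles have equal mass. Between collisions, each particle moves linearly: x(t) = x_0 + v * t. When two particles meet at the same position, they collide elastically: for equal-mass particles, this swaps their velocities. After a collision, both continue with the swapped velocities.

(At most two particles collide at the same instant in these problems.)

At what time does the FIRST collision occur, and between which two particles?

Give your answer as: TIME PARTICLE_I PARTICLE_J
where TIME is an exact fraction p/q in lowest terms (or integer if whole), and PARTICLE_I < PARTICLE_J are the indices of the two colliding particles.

Pair (0,1): pos 2,5 vel -1,-1 -> not approaching (rel speed 0 <= 0)
Pair (1,2): pos 5,8 vel -1,-3 -> gap=3, closing at 2/unit, collide at t=3/2
Pair (2,3): pos 8,16 vel -3,-3 -> not approaching (rel speed 0 <= 0)
Earliest collision: t=3/2 between 1 and 2

Answer: 3/2 1 2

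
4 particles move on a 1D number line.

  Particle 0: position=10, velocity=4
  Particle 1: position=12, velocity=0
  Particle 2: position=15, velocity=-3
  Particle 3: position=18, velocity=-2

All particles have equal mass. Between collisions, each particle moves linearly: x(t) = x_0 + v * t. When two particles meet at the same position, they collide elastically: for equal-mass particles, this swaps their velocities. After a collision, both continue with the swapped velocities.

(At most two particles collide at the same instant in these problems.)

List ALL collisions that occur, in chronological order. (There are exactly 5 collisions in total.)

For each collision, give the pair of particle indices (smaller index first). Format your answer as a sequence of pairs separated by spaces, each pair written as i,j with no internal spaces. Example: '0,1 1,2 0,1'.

Collision at t=1/2: particles 0 and 1 swap velocities; positions: p0=12 p1=12 p2=27/2 p3=17; velocities now: v0=0 v1=4 v2=-3 v3=-2
Collision at t=5/7: particles 1 and 2 swap velocities; positions: p0=12 p1=90/7 p2=90/7 p3=116/7; velocities now: v0=0 v1=-3 v2=4 v3=-2
Collision at t=1: particles 0 and 1 swap velocities; positions: p0=12 p1=12 p2=14 p3=16; velocities now: v0=-3 v1=0 v2=4 v3=-2
Collision at t=4/3: particles 2 and 3 swap velocities; positions: p0=11 p1=12 p2=46/3 p3=46/3; velocities now: v0=-3 v1=0 v2=-2 v3=4
Collision at t=3: particles 1 and 2 swap velocities; positions: p0=6 p1=12 p2=12 p3=22; velocities now: v0=-3 v1=-2 v2=0 v3=4

Answer: 0,1 1,2 0,1 2,3 1,2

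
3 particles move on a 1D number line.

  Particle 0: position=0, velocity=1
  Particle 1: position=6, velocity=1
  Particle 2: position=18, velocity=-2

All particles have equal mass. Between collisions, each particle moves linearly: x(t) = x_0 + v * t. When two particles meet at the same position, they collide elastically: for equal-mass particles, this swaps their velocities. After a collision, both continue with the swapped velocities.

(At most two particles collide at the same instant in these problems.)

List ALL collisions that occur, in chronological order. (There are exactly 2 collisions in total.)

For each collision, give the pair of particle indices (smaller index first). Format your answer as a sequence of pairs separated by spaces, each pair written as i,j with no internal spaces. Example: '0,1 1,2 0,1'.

Collision at t=4: particles 1 and 2 swap velocities; positions: p0=4 p1=10 p2=10; velocities now: v0=1 v1=-2 v2=1
Collision at t=6: particles 0 and 1 swap velocities; positions: p0=6 p1=6 p2=12; velocities now: v0=-2 v1=1 v2=1

Answer: 1,2 0,1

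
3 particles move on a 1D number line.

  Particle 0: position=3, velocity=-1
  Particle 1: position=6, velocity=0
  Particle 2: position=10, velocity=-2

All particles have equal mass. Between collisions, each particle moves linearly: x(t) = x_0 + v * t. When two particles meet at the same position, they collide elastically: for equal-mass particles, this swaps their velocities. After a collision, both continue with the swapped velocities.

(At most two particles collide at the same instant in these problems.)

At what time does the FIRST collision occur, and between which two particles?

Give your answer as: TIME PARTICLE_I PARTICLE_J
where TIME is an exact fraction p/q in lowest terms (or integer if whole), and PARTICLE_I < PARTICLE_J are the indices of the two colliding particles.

Pair (0,1): pos 3,6 vel -1,0 -> not approaching (rel speed -1 <= 0)
Pair (1,2): pos 6,10 vel 0,-2 -> gap=4, closing at 2/unit, collide at t=2
Earliest collision: t=2 between 1 and 2

Answer: 2 1 2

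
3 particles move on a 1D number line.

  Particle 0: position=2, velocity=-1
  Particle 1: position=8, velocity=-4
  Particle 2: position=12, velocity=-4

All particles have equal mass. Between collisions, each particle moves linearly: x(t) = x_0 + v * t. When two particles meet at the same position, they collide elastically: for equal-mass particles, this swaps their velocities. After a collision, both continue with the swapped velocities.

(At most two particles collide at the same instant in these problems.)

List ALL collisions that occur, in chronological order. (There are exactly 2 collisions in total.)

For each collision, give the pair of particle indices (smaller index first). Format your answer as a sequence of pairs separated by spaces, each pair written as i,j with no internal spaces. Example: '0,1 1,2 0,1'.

Collision at t=2: particles 0 and 1 swap velocities; positions: p0=0 p1=0 p2=4; velocities now: v0=-4 v1=-1 v2=-4
Collision at t=10/3: particles 1 and 2 swap velocities; positions: p0=-16/3 p1=-4/3 p2=-4/3; velocities now: v0=-4 v1=-4 v2=-1

Answer: 0,1 1,2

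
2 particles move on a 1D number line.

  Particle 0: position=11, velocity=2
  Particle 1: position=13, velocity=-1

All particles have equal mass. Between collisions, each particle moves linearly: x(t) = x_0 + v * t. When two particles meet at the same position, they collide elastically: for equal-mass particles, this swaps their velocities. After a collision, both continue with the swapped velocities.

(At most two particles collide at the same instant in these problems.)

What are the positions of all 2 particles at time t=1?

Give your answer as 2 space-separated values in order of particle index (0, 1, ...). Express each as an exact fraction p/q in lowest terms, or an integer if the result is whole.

Answer: 12 13

Derivation:
Collision at t=2/3: particles 0 and 1 swap velocities; positions: p0=37/3 p1=37/3; velocities now: v0=-1 v1=2
Advance to t=1 (no further collisions before then); velocities: v0=-1 v1=2; positions = 12 13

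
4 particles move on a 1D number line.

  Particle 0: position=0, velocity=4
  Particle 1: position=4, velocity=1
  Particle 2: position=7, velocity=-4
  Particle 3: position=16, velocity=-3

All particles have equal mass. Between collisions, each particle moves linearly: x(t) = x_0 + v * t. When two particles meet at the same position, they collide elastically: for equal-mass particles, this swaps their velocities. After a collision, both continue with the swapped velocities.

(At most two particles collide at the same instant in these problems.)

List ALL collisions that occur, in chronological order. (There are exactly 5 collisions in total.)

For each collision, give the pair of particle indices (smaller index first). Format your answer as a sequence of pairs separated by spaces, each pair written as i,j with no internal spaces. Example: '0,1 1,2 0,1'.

Collision at t=3/5: particles 1 and 2 swap velocities; positions: p0=12/5 p1=23/5 p2=23/5 p3=71/5; velocities now: v0=4 v1=-4 v2=1 v3=-3
Collision at t=7/8: particles 0 and 1 swap velocities; positions: p0=7/2 p1=7/2 p2=39/8 p3=107/8; velocities now: v0=-4 v1=4 v2=1 v3=-3
Collision at t=4/3: particles 1 and 2 swap velocities; positions: p0=5/3 p1=16/3 p2=16/3 p3=12; velocities now: v0=-4 v1=1 v2=4 v3=-3
Collision at t=16/7: particles 2 and 3 swap velocities; positions: p0=-15/7 p1=44/7 p2=64/7 p3=64/7; velocities now: v0=-4 v1=1 v2=-3 v3=4
Collision at t=3: particles 1 and 2 swap velocities; positions: p0=-5 p1=7 p2=7 p3=12; velocities now: v0=-4 v1=-3 v2=1 v3=4

Answer: 1,2 0,1 1,2 2,3 1,2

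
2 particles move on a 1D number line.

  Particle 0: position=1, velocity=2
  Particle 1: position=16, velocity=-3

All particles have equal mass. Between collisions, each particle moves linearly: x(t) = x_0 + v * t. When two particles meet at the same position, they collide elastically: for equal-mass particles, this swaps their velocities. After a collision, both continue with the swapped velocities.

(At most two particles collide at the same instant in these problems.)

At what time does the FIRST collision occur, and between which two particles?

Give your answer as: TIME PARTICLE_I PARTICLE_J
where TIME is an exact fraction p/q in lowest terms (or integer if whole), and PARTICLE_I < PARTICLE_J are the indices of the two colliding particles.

Pair (0,1): pos 1,16 vel 2,-3 -> gap=15, closing at 5/unit, collide at t=3
Earliest collision: t=3 between 0 and 1

Answer: 3 0 1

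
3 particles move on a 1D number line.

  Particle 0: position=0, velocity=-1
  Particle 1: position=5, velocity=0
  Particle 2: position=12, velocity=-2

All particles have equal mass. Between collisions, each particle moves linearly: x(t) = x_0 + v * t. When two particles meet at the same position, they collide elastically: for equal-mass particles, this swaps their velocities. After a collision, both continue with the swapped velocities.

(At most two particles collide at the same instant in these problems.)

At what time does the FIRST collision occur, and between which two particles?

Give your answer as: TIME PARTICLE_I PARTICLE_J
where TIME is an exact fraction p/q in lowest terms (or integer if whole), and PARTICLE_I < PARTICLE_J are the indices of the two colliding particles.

Answer: 7/2 1 2

Derivation:
Pair (0,1): pos 0,5 vel -1,0 -> not approaching (rel speed -1 <= 0)
Pair (1,2): pos 5,12 vel 0,-2 -> gap=7, closing at 2/unit, collide at t=7/2
Earliest collision: t=7/2 between 1 and 2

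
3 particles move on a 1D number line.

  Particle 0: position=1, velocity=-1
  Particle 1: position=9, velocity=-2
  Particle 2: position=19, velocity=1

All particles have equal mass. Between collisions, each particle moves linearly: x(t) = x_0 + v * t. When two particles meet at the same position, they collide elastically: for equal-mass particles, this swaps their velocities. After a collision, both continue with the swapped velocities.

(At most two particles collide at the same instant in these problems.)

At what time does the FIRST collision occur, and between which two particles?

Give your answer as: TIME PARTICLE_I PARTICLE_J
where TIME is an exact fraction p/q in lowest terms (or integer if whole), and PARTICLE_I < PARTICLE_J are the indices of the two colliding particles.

Pair (0,1): pos 1,9 vel -1,-2 -> gap=8, closing at 1/unit, collide at t=8
Pair (1,2): pos 9,19 vel -2,1 -> not approaching (rel speed -3 <= 0)
Earliest collision: t=8 between 0 and 1

Answer: 8 0 1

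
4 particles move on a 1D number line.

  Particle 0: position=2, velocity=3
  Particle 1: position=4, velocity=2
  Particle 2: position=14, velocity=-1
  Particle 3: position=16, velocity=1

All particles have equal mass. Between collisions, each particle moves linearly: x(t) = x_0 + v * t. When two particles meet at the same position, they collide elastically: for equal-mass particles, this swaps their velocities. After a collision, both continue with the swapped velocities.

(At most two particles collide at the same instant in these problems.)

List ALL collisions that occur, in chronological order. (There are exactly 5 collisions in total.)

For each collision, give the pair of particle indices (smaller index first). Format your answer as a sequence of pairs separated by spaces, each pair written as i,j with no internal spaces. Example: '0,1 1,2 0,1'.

Answer: 0,1 1,2 0,1 2,3 1,2

Derivation:
Collision at t=2: particles 0 and 1 swap velocities; positions: p0=8 p1=8 p2=12 p3=18; velocities now: v0=2 v1=3 v2=-1 v3=1
Collision at t=3: particles 1 and 2 swap velocities; positions: p0=10 p1=11 p2=11 p3=19; velocities now: v0=2 v1=-1 v2=3 v3=1
Collision at t=10/3: particles 0 and 1 swap velocities; positions: p0=32/3 p1=32/3 p2=12 p3=58/3; velocities now: v0=-1 v1=2 v2=3 v3=1
Collision at t=7: particles 2 and 3 swap velocities; positions: p0=7 p1=18 p2=23 p3=23; velocities now: v0=-1 v1=2 v2=1 v3=3
Collision at t=12: particles 1 and 2 swap velocities; positions: p0=2 p1=28 p2=28 p3=38; velocities now: v0=-1 v1=1 v2=2 v3=3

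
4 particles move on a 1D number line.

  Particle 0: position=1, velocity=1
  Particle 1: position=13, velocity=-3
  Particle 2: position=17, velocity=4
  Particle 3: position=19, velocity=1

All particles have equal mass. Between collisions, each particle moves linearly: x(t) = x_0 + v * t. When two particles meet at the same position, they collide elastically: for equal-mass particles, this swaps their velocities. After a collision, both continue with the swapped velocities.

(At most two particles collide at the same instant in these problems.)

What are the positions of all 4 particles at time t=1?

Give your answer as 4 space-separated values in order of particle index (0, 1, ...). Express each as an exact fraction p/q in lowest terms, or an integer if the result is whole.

Collision at t=2/3: particles 2 and 3 swap velocities; positions: p0=5/3 p1=11 p2=59/3 p3=59/3; velocities now: v0=1 v1=-3 v2=1 v3=4
Advance to t=1 (no further collisions before then); velocities: v0=1 v1=-3 v2=1 v3=4; positions = 2 10 20 21

Answer: 2 10 20 21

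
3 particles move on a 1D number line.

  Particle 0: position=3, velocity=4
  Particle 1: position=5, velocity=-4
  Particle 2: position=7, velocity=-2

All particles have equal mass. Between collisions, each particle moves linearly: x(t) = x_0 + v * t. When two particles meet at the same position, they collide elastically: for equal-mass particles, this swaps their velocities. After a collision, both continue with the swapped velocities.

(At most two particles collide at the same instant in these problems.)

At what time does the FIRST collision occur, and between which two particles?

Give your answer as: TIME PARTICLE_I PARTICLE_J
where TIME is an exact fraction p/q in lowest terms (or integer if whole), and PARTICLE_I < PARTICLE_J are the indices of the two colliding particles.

Answer: 1/4 0 1

Derivation:
Pair (0,1): pos 3,5 vel 4,-4 -> gap=2, closing at 8/unit, collide at t=1/4
Pair (1,2): pos 5,7 vel -4,-2 -> not approaching (rel speed -2 <= 0)
Earliest collision: t=1/4 between 0 and 1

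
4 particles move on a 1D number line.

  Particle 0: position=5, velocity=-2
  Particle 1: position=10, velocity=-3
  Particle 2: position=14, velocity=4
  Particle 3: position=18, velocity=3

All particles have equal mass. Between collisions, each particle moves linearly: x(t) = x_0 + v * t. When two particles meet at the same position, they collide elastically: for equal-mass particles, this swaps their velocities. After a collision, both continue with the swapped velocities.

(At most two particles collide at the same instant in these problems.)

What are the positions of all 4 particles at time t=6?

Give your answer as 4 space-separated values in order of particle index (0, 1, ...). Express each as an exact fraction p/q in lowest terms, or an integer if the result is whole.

Collision at t=4: particles 2 and 3 swap velocities; positions: p0=-3 p1=-2 p2=30 p3=30; velocities now: v0=-2 v1=-3 v2=3 v3=4
Collision at t=5: particles 0 and 1 swap velocities; positions: p0=-5 p1=-5 p2=33 p3=34; velocities now: v0=-3 v1=-2 v2=3 v3=4
Advance to t=6 (no further collisions before then); velocities: v0=-3 v1=-2 v2=3 v3=4; positions = -8 -7 36 38

Answer: -8 -7 36 38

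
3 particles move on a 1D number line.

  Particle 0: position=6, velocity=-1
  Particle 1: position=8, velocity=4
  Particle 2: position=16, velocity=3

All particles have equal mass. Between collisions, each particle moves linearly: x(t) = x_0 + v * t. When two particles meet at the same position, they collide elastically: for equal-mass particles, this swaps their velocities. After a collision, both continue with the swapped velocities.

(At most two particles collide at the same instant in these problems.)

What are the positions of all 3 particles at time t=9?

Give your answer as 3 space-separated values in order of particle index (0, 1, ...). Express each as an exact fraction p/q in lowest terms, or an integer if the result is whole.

Answer: -3 43 44

Derivation:
Collision at t=8: particles 1 and 2 swap velocities; positions: p0=-2 p1=40 p2=40; velocities now: v0=-1 v1=3 v2=4
Advance to t=9 (no further collisions before then); velocities: v0=-1 v1=3 v2=4; positions = -3 43 44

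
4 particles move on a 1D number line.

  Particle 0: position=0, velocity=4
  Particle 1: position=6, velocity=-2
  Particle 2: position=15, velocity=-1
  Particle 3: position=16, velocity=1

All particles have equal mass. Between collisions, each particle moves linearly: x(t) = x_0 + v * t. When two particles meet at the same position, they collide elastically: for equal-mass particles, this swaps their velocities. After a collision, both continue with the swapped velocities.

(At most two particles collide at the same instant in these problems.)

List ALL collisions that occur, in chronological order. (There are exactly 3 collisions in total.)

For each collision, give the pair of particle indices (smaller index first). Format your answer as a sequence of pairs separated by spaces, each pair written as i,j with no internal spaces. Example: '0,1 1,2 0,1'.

Collision at t=1: particles 0 and 1 swap velocities; positions: p0=4 p1=4 p2=14 p3=17; velocities now: v0=-2 v1=4 v2=-1 v3=1
Collision at t=3: particles 1 and 2 swap velocities; positions: p0=0 p1=12 p2=12 p3=19; velocities now: v0=-2 v1=-1 v2=4 v3=1
Collision at t=16/3: particles 2 and 3 swap velocities; positions: p0=-14/3 p1=29/3 p2=64/3 p3=64/3; velocities now: v0=-2 v1=-1 v2=1 v3=4

Answer: 0,1 1,2 2,3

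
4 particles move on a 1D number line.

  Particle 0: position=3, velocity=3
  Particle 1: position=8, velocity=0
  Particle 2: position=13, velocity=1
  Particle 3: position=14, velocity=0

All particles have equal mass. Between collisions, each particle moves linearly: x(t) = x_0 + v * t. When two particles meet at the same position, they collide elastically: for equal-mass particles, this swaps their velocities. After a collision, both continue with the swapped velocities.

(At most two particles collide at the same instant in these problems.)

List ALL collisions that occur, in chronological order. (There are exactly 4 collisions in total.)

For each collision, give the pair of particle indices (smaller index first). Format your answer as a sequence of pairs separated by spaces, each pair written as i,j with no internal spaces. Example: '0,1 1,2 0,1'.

Answer: 2,3 0,1 1,2 2,3

Derivation:
Collision at t=1: particles 2 and 3 swap velocities; positions: p0=6 p1=8 p2=14 p3=14; velocities now: v0=3 v1=0 v2=0 v3=1
Collision at t=5/3: particles 0 and 1 swap velocities; positions: p0=8 p1=8 p2=14 p3=44/3; velocities now: v0=0 v1=3 v2=0 v3=1
Collision at t=11/3: particles 1 and 2 swap velocities; positions: p0=8 p1=14 p2=14 p3=50/3; velocities now: v0=0 v1=0 v2=3 v3=1
Collision at t=5: particles 2 and 3 swap velocities; positions: p0=8 p1=14 p2=18 p3=18; velocities now: v0=0 v1=0 v2=1 v3=3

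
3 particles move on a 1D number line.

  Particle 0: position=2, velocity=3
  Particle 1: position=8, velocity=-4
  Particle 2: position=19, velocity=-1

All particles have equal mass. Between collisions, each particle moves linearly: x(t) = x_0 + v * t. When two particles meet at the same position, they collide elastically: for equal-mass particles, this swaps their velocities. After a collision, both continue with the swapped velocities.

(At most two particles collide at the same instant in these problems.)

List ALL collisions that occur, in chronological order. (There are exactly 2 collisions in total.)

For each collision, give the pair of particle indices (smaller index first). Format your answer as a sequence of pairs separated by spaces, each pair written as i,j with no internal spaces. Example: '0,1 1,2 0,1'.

Answer: 0,1 1,2

Derivation:
Collision at t=6/7: particles 0 and 1 swap velocities; positions: p0=32/7 p1=32/7 p2=127/7; velocities now: v0=-4 v1=3 v2=-1
Collision at t=17/4: particles 1 and 2 swap velocities; positions: p0=-9 p1=59/4 p2=59/4; velocities now: v0=-4 v1=-1 v2=3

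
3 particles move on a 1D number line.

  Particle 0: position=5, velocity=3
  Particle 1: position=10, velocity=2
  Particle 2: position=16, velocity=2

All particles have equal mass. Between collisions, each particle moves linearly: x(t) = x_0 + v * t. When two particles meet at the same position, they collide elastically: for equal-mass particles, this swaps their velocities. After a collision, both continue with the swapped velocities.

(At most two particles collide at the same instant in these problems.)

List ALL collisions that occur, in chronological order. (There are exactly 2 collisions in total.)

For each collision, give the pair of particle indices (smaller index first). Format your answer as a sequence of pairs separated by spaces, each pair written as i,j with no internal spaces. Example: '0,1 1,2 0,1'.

Collision at t=5: particles 0 and 1 swap velocities; positions: p0=20 p1=20 p2=26; velocities now: v0=2 v1=3 v2=2
Collision at t=11: particles 1 and 2 swap velocities; positions: p0=32 p1=38 p2=38; velocities now: v0=2 v1=2 v2=3

Answer: 0,1 1,2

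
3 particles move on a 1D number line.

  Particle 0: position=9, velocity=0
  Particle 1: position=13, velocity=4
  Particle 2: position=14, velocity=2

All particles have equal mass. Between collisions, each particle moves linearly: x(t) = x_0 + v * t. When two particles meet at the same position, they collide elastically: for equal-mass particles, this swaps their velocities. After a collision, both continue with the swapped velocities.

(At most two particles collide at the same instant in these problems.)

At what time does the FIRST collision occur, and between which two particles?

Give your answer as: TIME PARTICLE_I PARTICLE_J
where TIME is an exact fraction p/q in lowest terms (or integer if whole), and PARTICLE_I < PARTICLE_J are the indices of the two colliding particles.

Answer: 1/2 1 2

Derivation:
Pair (0,1): pos 9,13 vel 0,4 -> not approaching (rel speed -4 <= 0)
Pair (1,2): pos 13,14 vel 4,2 -> gap=1, closing at 2/unit, collide at t=1/2
Earliest collision: t=1/2 between 1 and 2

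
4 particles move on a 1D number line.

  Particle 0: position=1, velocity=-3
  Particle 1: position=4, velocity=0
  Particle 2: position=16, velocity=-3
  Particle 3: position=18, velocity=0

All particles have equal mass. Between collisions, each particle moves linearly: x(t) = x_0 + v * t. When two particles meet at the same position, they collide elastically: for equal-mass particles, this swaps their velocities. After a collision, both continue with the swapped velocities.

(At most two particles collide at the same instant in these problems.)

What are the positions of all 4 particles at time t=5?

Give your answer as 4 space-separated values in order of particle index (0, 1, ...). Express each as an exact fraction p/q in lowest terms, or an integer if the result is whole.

Collision at t=4: particles 1 and 2 swap velocities; positions: p0=-11 p1=4 p2=4 p3=18; velocities now: v0=-3 v1=-3 v2=0 v3=0
Advance to t=5 (no further collisions before then); velocities: v0=-3 v1=-3 v2=0 v3=0; positions = -14 1 4 18

Answer: -14 1 4 18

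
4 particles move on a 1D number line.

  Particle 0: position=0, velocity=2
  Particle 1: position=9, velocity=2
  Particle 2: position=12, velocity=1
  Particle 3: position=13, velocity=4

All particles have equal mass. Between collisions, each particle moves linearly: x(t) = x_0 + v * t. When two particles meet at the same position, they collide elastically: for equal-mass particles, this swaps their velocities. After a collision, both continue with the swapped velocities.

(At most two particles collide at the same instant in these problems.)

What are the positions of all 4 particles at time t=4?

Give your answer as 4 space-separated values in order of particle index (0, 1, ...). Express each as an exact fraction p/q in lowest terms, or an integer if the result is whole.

Answer: 8 16 17 29

Derivation:
Collision at t=3: particles 1 and 2 swap velocities; positions: p0=6 p1=15 p2=15 p3=25; velocities now: v0=2 v1=1 v2=2 v3=4
Advance to t=4 (no further collisions before then); velocities: v0=2 v1=1 v2=2 v3=4; positions = 8 16 17 29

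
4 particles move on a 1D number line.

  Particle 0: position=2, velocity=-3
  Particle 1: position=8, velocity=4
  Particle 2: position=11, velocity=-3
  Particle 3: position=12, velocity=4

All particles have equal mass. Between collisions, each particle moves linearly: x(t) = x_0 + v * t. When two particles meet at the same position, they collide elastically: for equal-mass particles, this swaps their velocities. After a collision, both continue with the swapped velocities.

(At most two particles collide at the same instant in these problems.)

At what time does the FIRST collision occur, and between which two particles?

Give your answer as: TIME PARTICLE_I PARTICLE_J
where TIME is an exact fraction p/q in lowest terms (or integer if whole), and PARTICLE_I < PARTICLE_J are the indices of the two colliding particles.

Answer: 3/7 1 2

Derivation:
Pair (0,1): pos 2,8 vel -3,4 -> not approaching (rel speed -7 <= 0)
Pair (1,2): pos 8,11 vel 4,-3 -> gap=3, closing at 7/unit, collide at t=3/7
Pair (2,3): pos 11,12 vel -3,4 -> not approaching (rel speed -7 <= 0)
Earliest collision: t=3/7 between 1 and 2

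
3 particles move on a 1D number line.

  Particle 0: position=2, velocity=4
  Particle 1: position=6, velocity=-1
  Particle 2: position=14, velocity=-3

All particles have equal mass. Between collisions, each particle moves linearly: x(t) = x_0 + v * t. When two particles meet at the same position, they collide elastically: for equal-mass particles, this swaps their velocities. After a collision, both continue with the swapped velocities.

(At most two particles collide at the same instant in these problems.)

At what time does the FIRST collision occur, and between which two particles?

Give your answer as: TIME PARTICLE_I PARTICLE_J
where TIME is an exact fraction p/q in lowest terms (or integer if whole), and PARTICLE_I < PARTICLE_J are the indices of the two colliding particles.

Pair (0,1): pos 2,6 vel 4,-1 -> gap=4, closing at 5/unit, collide at t=4/5
Pair (1,2): pos 6,14 vel -1,-3 -> gap=8, closing at 2/unit, collide at t=4
Earliest collision: t=4/5 between 0 and 1

Answer: 4/5 0 1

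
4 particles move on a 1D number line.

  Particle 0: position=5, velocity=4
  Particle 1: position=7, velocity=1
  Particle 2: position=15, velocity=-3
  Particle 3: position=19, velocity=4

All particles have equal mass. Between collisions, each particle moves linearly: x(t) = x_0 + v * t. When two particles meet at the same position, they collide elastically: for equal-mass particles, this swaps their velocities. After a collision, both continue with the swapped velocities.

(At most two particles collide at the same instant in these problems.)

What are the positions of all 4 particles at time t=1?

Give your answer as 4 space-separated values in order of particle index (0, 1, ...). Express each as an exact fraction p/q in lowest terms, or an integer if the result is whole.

Collision at t=2/3: particles 0 and 1 swap velocities; positions: p0=23/3 p1=23/3 p2=13 p3=65/3; velocities now: v0=1 v1=4 v2=-3 v3=4
Advance to t=1 (no further collisions before then); velocities: v0=1 v1=4 v2=-3 v3=4; positions = 8 9 12 23

Answer: 8 9 12 23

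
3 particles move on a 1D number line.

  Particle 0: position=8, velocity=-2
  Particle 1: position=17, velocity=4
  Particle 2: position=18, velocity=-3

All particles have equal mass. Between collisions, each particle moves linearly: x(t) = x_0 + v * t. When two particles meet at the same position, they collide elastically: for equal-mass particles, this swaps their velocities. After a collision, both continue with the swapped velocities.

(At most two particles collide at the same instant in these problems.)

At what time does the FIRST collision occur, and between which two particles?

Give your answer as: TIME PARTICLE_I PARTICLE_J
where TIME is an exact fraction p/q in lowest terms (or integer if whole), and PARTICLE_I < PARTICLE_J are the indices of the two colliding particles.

Answer: 1/7 1 2

Derivation:
Pair (0,1): pos 8,17 vel -2,4 -> not approaching (rel speed -6 <= 0)
Pair (1,2): pos 17,18 vel 4,-3 -> gap=1, closing at 7/unit, collide at t=1/7
Earliest collision: t=1/7 between 1 and 2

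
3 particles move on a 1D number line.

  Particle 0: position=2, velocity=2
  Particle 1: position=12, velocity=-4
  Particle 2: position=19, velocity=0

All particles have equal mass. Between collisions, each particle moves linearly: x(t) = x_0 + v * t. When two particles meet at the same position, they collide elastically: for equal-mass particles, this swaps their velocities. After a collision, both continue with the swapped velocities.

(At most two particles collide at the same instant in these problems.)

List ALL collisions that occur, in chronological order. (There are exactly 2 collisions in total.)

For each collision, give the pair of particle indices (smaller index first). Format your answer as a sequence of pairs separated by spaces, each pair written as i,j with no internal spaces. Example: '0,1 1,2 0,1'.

Collision at t=5/3: particles 0 and 1 swap velocities; positions: p0=16/3 p1=16/3 p2=19; velocities now: v0=-4 v1=2 v2=0
Collision at t=17/2: particles 1 and 2 swap velocities; positions: p0=-22 p1=19 p2=19; velocities now: v0=-4 v1=0 v2=2

Answer: 0,1 1,2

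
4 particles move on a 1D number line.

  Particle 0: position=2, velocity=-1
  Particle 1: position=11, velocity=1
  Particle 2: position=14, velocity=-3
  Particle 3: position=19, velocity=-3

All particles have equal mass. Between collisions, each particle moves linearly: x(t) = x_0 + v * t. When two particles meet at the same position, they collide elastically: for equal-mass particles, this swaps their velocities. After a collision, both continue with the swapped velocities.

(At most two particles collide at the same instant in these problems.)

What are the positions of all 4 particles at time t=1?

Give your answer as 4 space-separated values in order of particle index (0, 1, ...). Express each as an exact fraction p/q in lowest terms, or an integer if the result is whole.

Answer: 1 11 12 16

Derivation:
Collision at t=3/4: particles 1 and 2 swap velocities; positions: p0=5/4 p1=47/4 p2=47/4 p3=67/4; velocities now: v0=-1 v1=-3 v2=1 v3=-3
Advance to t=1 (no further collisions before then); velocities: v0=-1 v1=-3 v2=1 v3=-3; positions = 1 11 12 16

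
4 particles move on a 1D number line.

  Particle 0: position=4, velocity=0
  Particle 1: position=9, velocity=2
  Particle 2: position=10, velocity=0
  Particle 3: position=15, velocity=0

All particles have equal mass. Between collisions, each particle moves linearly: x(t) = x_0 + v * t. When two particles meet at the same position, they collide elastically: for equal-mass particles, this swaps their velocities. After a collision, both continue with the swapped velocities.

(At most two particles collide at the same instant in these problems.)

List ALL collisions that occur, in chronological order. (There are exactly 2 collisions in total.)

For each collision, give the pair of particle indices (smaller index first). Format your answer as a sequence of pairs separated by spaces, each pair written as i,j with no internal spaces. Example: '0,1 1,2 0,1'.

Collision at t=1/2: particles 1 and 2 swap velocities; positions: p0=4 p1=10 p2=10 p3=15; velocities now: v0=0 v1=0 v2=2 v3=0
Collision at t=3: particles 2 and 3 swap velocities; positions: p0=4 p1=10 p2=15 p3=15; velocities now: v0=0 v1=0 v2=0 v3=2

Answer: 1,2 2,3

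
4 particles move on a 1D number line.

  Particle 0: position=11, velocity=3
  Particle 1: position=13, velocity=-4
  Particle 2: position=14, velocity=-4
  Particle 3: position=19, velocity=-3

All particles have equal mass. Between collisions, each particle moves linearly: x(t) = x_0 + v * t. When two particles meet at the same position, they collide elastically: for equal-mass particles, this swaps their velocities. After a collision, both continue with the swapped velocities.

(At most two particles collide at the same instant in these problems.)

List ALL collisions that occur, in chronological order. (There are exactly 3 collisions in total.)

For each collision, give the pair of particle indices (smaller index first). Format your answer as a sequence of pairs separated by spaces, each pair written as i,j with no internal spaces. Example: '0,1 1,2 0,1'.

Collision at t=2/7: particles 0 and 1 swap velocities; positions: p0=83/7 p1=83/7 p2=90/7 p3=127/7; velocities now: v0=-4 v1=3 v2=-4 v3=-3
Collision at t=3/7: particles 1 and 2 swap velocities; positions: p0=79/7 p1=86/7 p2=86/7 p3=124/7; velocities now: v0=-4 v1=-4 v2=3 v3=-3
Collision at t=4/3: particles 2 and 3 swap velocities; positions: p0=23/3 p1=26/3 p2=15 p3=15; velocities now: v0=-4 v1=-4 v2=-3 v3=3

Answer: 0,1 1,2 2,3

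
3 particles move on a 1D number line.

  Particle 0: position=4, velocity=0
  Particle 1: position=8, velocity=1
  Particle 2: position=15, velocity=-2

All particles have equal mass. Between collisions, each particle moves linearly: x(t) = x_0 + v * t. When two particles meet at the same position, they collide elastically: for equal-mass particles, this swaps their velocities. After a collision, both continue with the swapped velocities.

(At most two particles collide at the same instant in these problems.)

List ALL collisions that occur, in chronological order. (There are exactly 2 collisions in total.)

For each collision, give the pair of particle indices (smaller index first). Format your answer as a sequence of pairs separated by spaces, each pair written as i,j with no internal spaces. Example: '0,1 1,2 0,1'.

Answer: 1,2 0,1

Derivation:
Collision at t=7/3: particles 1 and 2 swap velocities; positions: p0=4 p1=31/3 p2=31/3; velocities now: v0=0 v1=-2 v2=1
Collision at t=11/2: particles 0 and 1 swap velocities; positions: p0=4 p1=4 p2=27/2; velocities now: v0=-2 v1=0 v2=1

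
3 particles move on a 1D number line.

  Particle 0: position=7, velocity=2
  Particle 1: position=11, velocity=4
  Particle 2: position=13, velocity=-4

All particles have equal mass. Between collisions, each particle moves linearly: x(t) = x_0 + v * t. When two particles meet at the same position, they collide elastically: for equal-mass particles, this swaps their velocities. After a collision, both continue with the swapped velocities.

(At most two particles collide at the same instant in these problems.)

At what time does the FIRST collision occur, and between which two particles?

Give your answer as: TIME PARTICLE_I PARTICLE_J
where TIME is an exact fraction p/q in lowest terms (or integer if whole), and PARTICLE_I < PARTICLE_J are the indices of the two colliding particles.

Pair (0,1): pos 7,11 vel 2,4 -> not approaching (rel speed -2 <= 0)
Pair (1,2): pos 11,13 vel 4,-4 -> gap=2, closing at 8/unit, collide at t=1/4
Earliest collision: t=1/4 between 1 and 2

Answer: 1/4 1 2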